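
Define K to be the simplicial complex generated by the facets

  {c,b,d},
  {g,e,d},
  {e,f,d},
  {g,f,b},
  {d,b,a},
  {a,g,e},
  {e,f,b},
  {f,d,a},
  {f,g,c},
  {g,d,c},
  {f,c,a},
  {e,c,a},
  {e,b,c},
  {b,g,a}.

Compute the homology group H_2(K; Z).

H_2 = Z.

K has 7 vertices, 21 edges, 14 triangles.
rank ∂_2 = 13, rank ∂_3 = 0 ⇒ b_2 = 14 − 13 − 0 = 1. So H_2 = Z.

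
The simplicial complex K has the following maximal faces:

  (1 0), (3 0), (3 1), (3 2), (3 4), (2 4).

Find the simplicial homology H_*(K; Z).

Take the total order 0 < 1 < 2 < 3 < 4 on the vertex set. Then K (dimension 1) consists of the simplices:

  0-simplices (5): [0], [1], [2], [3], [4]
  1-simplices (6): [0,1], [0,3], [1,3], [2,3], [2,4], [3,4]

Hence C_0 ≅ Z^5, C_1 ≅ Z^6.

Boundary ∂_1: C_1 → C_0 is given by ∂[p,q] = [q] − [p]. For instance
  ∂[1,3] = [3] − [1].
This gives a 5×6 integer matrix of rank 4; reducing to Smith normal form yields diagonal entries (1,1,1,1).

From H_k ≅ ker(∂_k) / im(∂_{k+1}) we obtain:

  H_0: rank C_0 − rank ∂_1 = 5 − 4 = 1, and the invariant factors of ∂_1 are all 1, so H_0 = Z.
  H_1: rank ker ∂_1 − rank ∂_2 = (6 − 4) − 0 = 2, and there is no ∂_2, so H_1 = Z^2.

As a check, the Euler characteristic is 5 − 6 = -1, which agrees with 1 − 2 = -1.

H_0 ≅ Z,  H_1 ≅ Z^2.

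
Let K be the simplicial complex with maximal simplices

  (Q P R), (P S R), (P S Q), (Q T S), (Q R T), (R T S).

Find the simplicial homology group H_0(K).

We work with the vertex ordering P < Q < R < S < T. The simplices of K, each written with vertices in increasing order, are:

  0-simplices (5): P, Q, R, S, T
  1-simplices (9): PQ, PR, PS, QR, QS, QT, RS, RT, ST
  2-simplices (6): PQR, PQS, PRS, QRT, QST, RST

giving chain groups C_0 ≅ Z^5, C_1 ≅ Z^9, C_2 ≅ Z^6.

The boundary map ∂_1: C_1 → C_0 is given by ∂[p,q] = [q] − [p].
The resulting 5×9 matrix has rank 4, and its Smith normal form has invariant factors (1,1,1,1).

∂_2: C_2 → C_1 sends each 2-simplex [p,q,r] to [q,r] − [p,r] + [p,q]. For instance
  ∂QRT = RT − QT + QR,
  ∂PRS = RS − PS + PR.
The 9×6 boundary matrix has rank 5 and Smith normal form diag(1,1,1,1,1).

Computing H_k = (kernel of ∂_k) / (image of ∂_{k+1}):

  H_0: rank C_0 − rank ∂_1 = 5 − 4 = 1, and the invariant factors of ∂_1 are all 1, so H_0 = Z.

(K is a triangulation of the 2-sphere S^2.)

H_0 = Z.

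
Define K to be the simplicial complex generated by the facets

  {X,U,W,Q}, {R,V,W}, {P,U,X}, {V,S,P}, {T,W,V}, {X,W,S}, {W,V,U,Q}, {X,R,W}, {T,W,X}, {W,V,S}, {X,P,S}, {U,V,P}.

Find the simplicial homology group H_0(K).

H_0 ≅ Z.

Take the total order P < Q < R < S < T < U < V < W < X on the vertex set. Then K (dimension 3) consists of the simplices:

  0-simplices (9): P, Q, R, S, T, U, V, W, X
  1-simplices (22): PS, PU, PV, PX, QU, QV, QW, QX, RV, RW, RX, SV, SW, SX, TV, TW, TX, UV, UW, UX, VW, WX
  2-simplices (17): PSV, PSX, PUV, PUX, QUV, QUW, QUX, QVW, QWX, RVW, RWX, SVW, SWX, TVW, TWX, UVW, UWX
  3-simplices (2): QUVW, QUWX

so the chain groups are C_0 ≅ Z^9, C_1 ≅ Z^22, C_2 ≅ Z^17, C_3 ≅ Z^2.

The boundary map ∂_1: C_1 → C_0 is given by ∂[p,q] = [q] − [p]. For instance
  ∂QV = V − Q.
The 9×22 boundary matrix has rank 8 and Smith normal form diag(1,1,1,1,1,1,1,1).

∂_2: C_2 → C_1 sends each 2-simplex [p,q,r] to [q,r] − [p,r] + [p,q]. For instance
  ∂UVW = VW − UW + UV,
  ∂SWX = WX − SX + SW.
This gives a 22×17 integer matrix of rank 14; reducing to Smith normal form yields diagonal entries (1,1,1,1,1,1,1,1,1,1,1,1,1,1).

∂_3: C_3 → C_2 sends each 3-simplex σ to the alternating sum Σ_i (−1)^i (σ with its i-th vertex removed). For instance
  ∂QUVW = UVW − QVW + QUW − QUV,
  ∂QUWX = UWX − QWX + QUX − QUW.
As a 17×2 matrix over Z this has rank 2, with invariant factors (1,1).

Reading off H_k = ker ∂_k / im ∂_{k+1}:

  H_0: rank C_0 − rank ∂_1 = 9 − 8 = 1, and the invariant factors of ∂_1 are all 1, so H_0 = Z.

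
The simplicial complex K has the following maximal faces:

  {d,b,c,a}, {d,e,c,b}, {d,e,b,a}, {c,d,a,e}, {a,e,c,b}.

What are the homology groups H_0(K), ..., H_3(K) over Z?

We work with the vertex ordering a < b < c < d < e. The simplices of K, each written with vertices in increasing order, are:

  0-simplices (5): a, b, c, d, e
  1-simplices (10): ab, ac, ad, ae, bc, bd, be, cd, ce, de
  2-simplices (10): abc, abd, abe, acd, ace, ade, bcd, bce, bde, cde
  3-simplices (5): abcd, abce, abde, acde, bcde

Hence C_0 ≅ Z^5, C_1 ≅ Z^10, C_2 ≅ Z^10, C_3 ≅ Z^5.

The boundary map ∂_1: C_1 → C_0 maps an edge to its endpoints' difference, ∂[p,q] = q − p. For instance
  ∂ae = e − a.
As a 5×10 matrix over Z this has rank 4, with invariant factors (1,1,1,1).

∂_2: C_2 → C_1 sends each 2-simplex [p,q,r] to [q,r] − [p,r] + [p,q]. For instance
  ∂bcd = cd − bd + bc,
  ∂ade = de − ae + ad.
The 10×10 boundary matrix has rank 6 and Smith normal form diag(1,1,1,1,1,1).

Boundary ∂_3: C_3 → C_2 sends each 3-simplex σ to the alternating sum Σ_i (−1)^i (σ with its i-th vertex removed). For instance
  ∂abcd = bcd − acd + abd − abc,
  ∂abde = bde − ade + abe − abd.
This gives a 10×5 integer matrix of rank 4; reducing to Smith normal form yields diagonal entries (1,1,1,1).

Computing H_k = (kernel of ∂_k) / (image of ∂_{k+1}):

  H_0: rank C_0 − rank ∂_1 = 5 − 4 = 1, and the invariant factors of ∂_1 are all 1, so H_0 ≅ Z.
  H_1: rank ker ∂_1 − rank ∂_2 = (10 − 4) − 6 = 0, and the invariant factors of ∂_2 are all 1, so H_1 ≅ 0.
  H_2: rank ker ∂_2 − rank ∂_3 = (10 − 6) − 4 = 0, and the invariant factors of ∂_3 are all 1, so H_2 ≅ 0.
  H_3: rank ker ∂_3 − rank ∂_4 = (5 − 4) − 0 = 1, and there is no ∂_4, so H_3 ≅ Z.

As a check, the Euler characteristic is 5 − 10 + 10 − 5 = 0, which agrees with 1 − 0 + 0 − 1 = 0.
(K is a triangulation of the 3-sphere S^3.)

H_0 = Z,  H_1 = 0,  H_2 = 0,  H_3 = Z.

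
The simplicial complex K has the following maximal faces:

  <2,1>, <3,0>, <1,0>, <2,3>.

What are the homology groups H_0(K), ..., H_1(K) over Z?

H_0 = Z,  H_1 = Z.

Take the total order 0 < 1 < 2 < 3 on the vertex set. Then K (dimension 1) consists of the simplices:

  0-simplices (4): [0], [1], [2], [3]
  1-simplices (4): [0,1], [0,3], [1,2], [2,3]

giving chain groups C_0 ≅ Z^4, C_1 ≅ Z^4.

The boundary map ∂_1: C_1 → C_0 is given by ∂[p,q] = [q] − [p].
The 4×4 boundary matrix has rank 3 and Smith normal form diag(1,1,1).

Now H_k = ker ∂_k / im ∂_{k+1}, so:

  H_0: rank C_0 − rank ∂_1 = 4 − 3 = 1, and the invariant factors of ∂_1 are all 1, so H_0 = Z.
  H_1: rank ker ∂_1 − rank ∂_2 = (4 − 3) − 0 = 1, and there is no ∂_2, so H_1 = Z.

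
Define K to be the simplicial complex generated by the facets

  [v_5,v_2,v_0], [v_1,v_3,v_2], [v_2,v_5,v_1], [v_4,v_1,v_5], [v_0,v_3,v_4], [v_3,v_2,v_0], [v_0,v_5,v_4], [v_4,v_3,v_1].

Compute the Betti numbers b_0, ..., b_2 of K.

b_0 = 1, b_1 = 0, b_2 = 1.

Order the vertices as v_0 < v_1 < v_2 < v_3 < v_4 < v_5. Listing each simplex with vertices in this order, K has dimension 2 with simplices:

  0-simplices (6): [v_0], [v_1], [v_2], [v_3], [v_4], [v_5]
  1-simplices (12): [v_0,v_2], [v_0,v_3], [v_0,v_4], [v_0,v_5], [v_1,v_2], [v_1,v_3], [v_1,v_4], [v_1,v_5], [v_2,v_3], [v_2,v_5], [v_3,v_4], [v_4,v_5]
  2-simplices (8): [v_0,v_2,v_3], [v_0,v_2,v_5], [v_0,v_3,v_4], [v_0,v_4,v_5], [v_1,v_2,v_3], [v_1,v_2,v_5], [v_1,v_3,v_4], [v_1,v_4,v_5]

giving chain groups C_0 ≅ Z^6, C_1 ≅ Z^12, C_2 ≅ Z^8.

The boundary map ∂_1: C_1 → C_0 sends each edge [p,q] (with p < q) to q − p. For instance
  ∂[v_0,v_3] = [v_3] − [v_0].
The 6×12 boundary matrix has rank 5 and Smith normal form diag(1,1,1,1,1).

∂_2: C_2 → C_1 maps a triangle to the signed sum of its edges. For instance
  ∂[v_0,v_2,v_3] = [v_2,v_3] − [v_0,v_3] + [v_0,v_2],
  ∂[v_0,v_3,v_4] = [v_3,v_4] − [v_0,v_4] + [v_0,v_3].
The resulting 12×8 matrix has rank 7, and its Smith normal form has invariant factors (1,1,1,1,1,1,1).

Reading off H_k = ker ∂_k / im ∂_{k+1}:

  H_0: rank C_0 − rank ∂_1 = 6 − 5 = 1, and the invariant factors of ∂_1 are all 1, so H_0 = Z.
  H_1: rank ker ∂_1 − rank ∂_2 = (12 − 5) − 7 = 0, and the invariant factors of ∂_2 are all 1, so H_1 = 0.
  H_2: rank ker ∂_2 − rank ∂_3 = (8 − 7) − 0 = 1, and there is no ∂_3, so H_2 = Z.

(K is a triangulation of the 2-sphere S^2.)

Hence the Betti numbers are b_0 = 1, b_1 = 0, b_2 = 1.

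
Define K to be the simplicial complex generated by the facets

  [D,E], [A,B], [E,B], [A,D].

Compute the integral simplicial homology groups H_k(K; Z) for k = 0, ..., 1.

H_0 = Z,  H_1 = Z.

Take the total order A < B < D < E on the vertex set. Then K (dimension 1) consists of the simplices:

  0-simplices (4): A, B, D, E
  1-simplices (4): AB, AD, BE, DE

so the chain groups are C_0 ≅ Z^4, C_1 ≅ Z^4.

The boundary map ∂_1: C_1 → C_0 maps an edge to its endpoints' difference, ∂[p,q] = q − p.
The 4×4 boundary matrix has rank 3 and Smith normal form diag(1,1,1).

From H_k ≅ ker(∂_k) / im(∂_{k+1}) we obtain:

  H_0: rank C_0 − rank ∂_1 = 4 − 3 = 1, and the invariant factors of ∂_1 are all 1, so H_0 ≅ Z.
  H_1: rank ker ∂_1 − rank ∂_2 = (4 − 3) − 0 = 1, and there is no ∂_2, so H_1 ≅ Z.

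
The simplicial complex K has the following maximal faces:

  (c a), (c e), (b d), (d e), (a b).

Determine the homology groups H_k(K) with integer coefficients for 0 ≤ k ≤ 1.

H_0 = Z,  H_1 = Z.

We work with the vertex ordering a < b < c < d < e. The simplices of K, each written with vertices in increasing order, are:

  0-simplices (5): a, b, c, d, e
  1-simplices (5): ab, ac, bd, ce, de

Hence C_0 ≅ Z^5, C_1 ≅ Z^5.

Boundary ∂_1: C_1 → C_0 is given by ∂[p,q] = [q] − [p]. For instance
  ∂bd = d − b.
The 5×5 boundary matrix has rank 4 and Smith normal form diag(1,1,1,1).

Now H_k = ker ∂_k / im ∂_{k+1}, so:

  H_0: rank C_0 − rank ∂_1 = 5 − 4 = 1, and the invariant factors of ∂_1 are all 1, so H_0 ≅ Z.
  H_1: rank ker ∂_1 − rank ∂_2 = (5 − 4) − 0 = 1, and there is no ∂_2, so H_1 ≅ Z.

As a check, the Euler characteristic is 5 − 5 = 0, which agrees with 1 − 1 = 0.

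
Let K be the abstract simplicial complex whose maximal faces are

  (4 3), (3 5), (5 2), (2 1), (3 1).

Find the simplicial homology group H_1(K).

We work with the vertex ordering 1 < 2 < 3 < 4 < 5. The simplices of K, each written with vertices in increasing order, are:

  0-simplices (5): [1], [2], [3], [4], [5]
  1-simplices (5): [1,2], [1,3], [2,5], [3,4], [3,5]

giving chain groups C_0 ≅ Z^5, C_1 ≅ Z^5.

Boundary ∂_1: C_1 → C_0 maps an edge to its endpoints' difference, ∂[p,q] = q − p. For instance
  ∂[3,4] = [4] − [3].
The 5×5 boundary matrix has rank 4 and Smith normal form diag(1,1,1,1).

Now H_k = ker ∂_k / im ∂_{k+1}, so:

  H_1: rank ker ∂_1 − rank ∂_2 = (5 − 4) − 0 = 1, and there is no ∂_2, so H_1 ≅ Z.

H_1 ≅ Z.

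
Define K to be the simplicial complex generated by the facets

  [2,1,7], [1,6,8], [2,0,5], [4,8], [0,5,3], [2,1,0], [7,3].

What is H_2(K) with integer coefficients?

H_2 ≅ 0.

Fix the vertex order 0 < 1 < 2 < 3 < 4 < 5 < 6 < 7 < 8 and write every simplex with vertices in increasing order. Then dim K = 2 and the simplices of K are:

  0-simplices (9): [0], [1], [2], [3], [4], [5], [6], [7], [8]
  1-simplices (14): [0,1], [0,2], [0,3], [0,5], [1,2], [1,6], [1,7], [1,8], [2,5], [2,7], [3,5], [3,7], [4,8], [6,8]
  2-simplices (5): [0,1,2], [0,2,5], [0,3,5], [1,2,7], [1,6,8]

so the chain groups are C_0 ≅ Z^9, C_1 ≅ Z^14, C_2 ≅ Z^5.

Boundary ∂_1: C_1 → C_0 sends each edge [p,q] (with p < q) to q − p. For instance
  ∂[2,5] = [5] − [2].
This gives a 9×14 integer matrix of rank 8; reducing to Smith normal form yields diagonal entries (1,1,1,1,1,1,1,1).

The boundary map ∂_2: C_2 → C_1 sends each 2-simplex [p,q,r] to [q,r] − [p,r] + [p,q]. For instance
  ∂[0,1,2] = [1,2] − [0,2] + [0,1],
  ∂[1,6,8] = [6,8] − [1,8] + [1,6].
This gives a 14×5 integer matrix of rank 5; reducing to Smith normal form yields diagonal entries (1,1,1,1,1).

Now H_k = ker ∂_k / im ∂_{k+1}, so:

  H_2: rank ker ∂_2 − rank ∂_3 = (5 − 5) − 0 = 0, and there is no ∂_3, so H_2 = 0.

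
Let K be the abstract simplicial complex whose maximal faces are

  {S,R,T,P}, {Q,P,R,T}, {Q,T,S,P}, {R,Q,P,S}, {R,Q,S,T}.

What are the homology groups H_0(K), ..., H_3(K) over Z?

We work with the vertex ordering P < Q < R < S < T. The simplices of K, each written with vertices in increasing order, are:

  0-simplices (5): P, Q, R, S, T
  1-simplices (10): PQ, PR, PS, PT, QR, QS, QT, RS, RT, ST
  2-simplices (10): PQR, PQS, PQT, PRS, PRT, PST, QRS, QRT, QST, RST
  3-simplices (5): PQRS, PQRT, PQST, PRST, QRST

so the chain groups are C_0 ≅ Z^5, C_1 ≅ Z^10, C_2 ≅ Z^10, C_3 ≅ Z^5.

Boundary ∂_1: C_1 → C_0 is given by ∂[p,q] = [q] − [p]. For instance
  ∂PQ = Q − P.
The resulting 5×10 matrix has rank 4, and its Smith normal form has invariant factors (1,1,1,1).

The boundary map ∂_2: C_2 → C_1 sends each 2-simplex [p,q,r] to [q,r] − [p,r] + [p,q]. For instance
  ∂RST = ST − RT + RS,
  ∂QRS = RS − QS + QR.
The 10×10 boundary matrix has rank 6 and Smith normal form diag(1,1,1,1,1,1).

Boundary ∂_3: C_3 → C_2 sends each 3-simplex σ to the alternating sum Σ_i (−1)^i (σ with its i-th vertex removed). For instance
  ∂QRST = RST − QST + QRT − QRS,
  ∂PRST = RST − PST + PRT − PRS.
The resulting 10×5 matrix has rank 4, and its Smith normal form has invariant factors (1,1,1,1).

Reading off H_k = ker ∂_k / im ∂_{k+1}:

  H_0: rank C_0 − rank ∂_1 = 5 − 4 = 1, and the invariant factors of ∂_1 are all 1, so H_0 ≅ Z.
  H_1: rank ker ∂_1 − rank ∂_2 = (10 − 4) − 6 = 0, and the invariant factors of ∂_2 are all 1, so H_1 ≅ 0.
  H_2: rank ker ∂_2 − rank ∂_3 = (10 − 6) − 4 = 0, and the invariant factors of ∂_3 are all 1, so H_2 ≅ 0.
  H_3: rank ker ∂_3 − rank ∂_4 = (5 − 4) − 0 = 1, and there is no ∂_4, so H_3 ≅ Z.

(K is a triangulation of the 3-sphere S^3.)

H_0 = Z,  H_1 = 0,  H_2 = 0,  H_3 = Z.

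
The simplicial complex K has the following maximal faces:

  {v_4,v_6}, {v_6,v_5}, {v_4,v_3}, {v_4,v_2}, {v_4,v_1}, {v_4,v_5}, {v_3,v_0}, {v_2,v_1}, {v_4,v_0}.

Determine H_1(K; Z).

Fix the vertex order v_0 < v_1 < v_2 < v_3 < v_4 < v_5 < v_6 and write every simplex with vertices in increasing order. Then dim K = 1 and the simplices of K are:

  0-simplices (7): [v_0], [v_1], [v_2], [v_3], [v_4], [v_5], [v_6]
  1-simplices (9): [v_0,v_3], [v_0,v_4], [v_1,v_2], [v_1,v_4], [v_2,v_4], [v_3,v_4], [v_4,v_5], [v_4,v_6], [v_5,v_6]

Hence C_0 ≅ Z^7, C_1 ≅ Z^9.

∂_1: C_1 → C_0 is given by ∂[p,q] = [q] − [p]. For instance
  ∂[v_1,v_2] = [v_2] − [v_1].
The 7×9 boundary matrix has rank 6 and Smith normal form diag(1,1,1,1,1,1).

From H_k ≅ ker(∂_k) / im(∂_{k+1}) we obtain:

  H_1: rank ker ∂_1 − rank ∂_2 = (9 − 6) − 0 = 3, and there is no ∂_2, so H_1 ≅ Z^3.

H_1 = Z^3.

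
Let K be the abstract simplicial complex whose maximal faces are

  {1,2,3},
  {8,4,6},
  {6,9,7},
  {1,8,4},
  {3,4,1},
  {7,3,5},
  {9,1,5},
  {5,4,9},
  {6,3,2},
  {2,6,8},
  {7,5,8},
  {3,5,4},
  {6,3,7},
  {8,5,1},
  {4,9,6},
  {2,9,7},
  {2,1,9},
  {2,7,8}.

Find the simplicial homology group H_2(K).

We work with the vertex ordering 1 < 2 < 3 < 4 < 5 < 6 < 7 < 8 < 9. The simplices of K, each written with vertices in increasing order, are:

  0-simplices (9): [1], [2], [3], [4], [5], [6], [7], [8], [9]
  1-simplices (27): (27 of them)
  2-simplices (18): [1,2,3], [1,2,9], [1,3,4], [1,4,8], [1,5,8], [1,5,9], [2,3,6], [2,6,8], [2,7,8], [2,7,9], [3,4,5], [3,5,7], [3,6,7], [4,5,9], [4,6,8], [4,6,9], [5,7,8], [6,7,9]

Hence C_0 ≅ Z^9, C_1 ≅ Z^27, C_2 ≅ Z^18.

Boundary ∂_1: C_1 → C_0 sends each edge [p,q] (with p < q) to q − p.
The 9×27 boundary matrix has rank 8 and Smith normal form diag(1,1,1,1,1,1,1,1).

Boundary ∂_2: C_2 → C_1 sends each 2-simplex [p,q,r] to [q,r] − [p,r] + [p,q]. For instance
  ∂[1,2,3] = [2,3] − [1,3] + [1,2],
  ∂[1,5,8] = [5,8] − [1,8] + [1,5].
The 27×18 boundary matrix has rank 18 and Smith normal form diag(1,1,1,1,1,1,1,1,1,1,1,1,1,1,1,1,1,2).

Now H_k = ker ∂_k / im ∂_{k+1}, so:

  H_2: rank ker ∂_2 − rank ∂_3 = (18 − 18) − 0 = 0, and there is no ∂_3, so H_2 ≅ 0.

(K is a triangulation of the Klein bottle.)

H_2 = 0.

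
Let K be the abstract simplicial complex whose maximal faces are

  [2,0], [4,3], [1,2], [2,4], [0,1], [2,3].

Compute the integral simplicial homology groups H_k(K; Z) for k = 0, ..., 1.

Fix the vertex order 0 < 1 < 2 < 3 < 4 and write every simplex with vertices in increasing order. Then dim K = 1 and the simplices of K are:

  0-simplices (5): [0], [1], [2], [3], [4]
  1-simplices (6): [0,1], [0,2], [1,2], [2,3], [2,4], [3,4]

giving chain groups C_0 ≅ Z^5, C_1 ≅ Z^6.

∂_1: C_1 → C_0 sends each edge [p,q] (with p < q) to q − p. For instance
  ∂[3,4] = [4] − [3].
This gives a 5×6 integer matrix of rank 4; reducing to Smith normal form yields diagonal entries (1,1,1,1).

Computing H_k = (kernel of ∂_k) / (image of ∂_{k+1}):

  H_0: rank C_0 − rank ∂_1 = 5 − 4 = 1, and the invariant factors of ∂_1 are all 1, so H_0 = Z.
  H_1: rank ker ∂_1 − rank ∂_2 = (6 − 4) − 0 = 2, and there is no ∂_2, so H_1 = Z^2.

(K is a triangulation of a wedge of 2 circles.)

H_0 ≅ Z,  H_1 ≅ Z^2.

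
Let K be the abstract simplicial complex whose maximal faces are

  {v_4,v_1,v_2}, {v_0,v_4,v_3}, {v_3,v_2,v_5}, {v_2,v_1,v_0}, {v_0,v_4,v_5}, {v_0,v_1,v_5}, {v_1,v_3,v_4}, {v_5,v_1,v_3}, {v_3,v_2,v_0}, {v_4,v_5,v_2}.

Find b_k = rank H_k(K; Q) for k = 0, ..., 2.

Take the total order v_0 < v_1 < v_2 < v_3 < v_4 < v_5 on the vertex set. Then K (dimension 2) consists of the simplices:

  0-simplices (6): [v_0], [v_1], [v_2], [v_3], [v_4], [v_5]
  1-simplices (15): (15 of them)
  2-simplices (10): [v_0,v_1,v_2], [v_0,v_1,v_5], [v_0,v_2,v_3], [v_0,v_3,v_4], [v_0,v_4,v_5], [v_1,v_2,v_4], [v_1,v_3,v_4], [v_1,v_3,v_5], [v_2,v_3,v_5], [v_2,v_4,v_5]

giving chain groups C_0 ≅ Z^6, C_1 ≅ Z^15, C_2 ≅ Z^10.

Boundary ∂_1: C_1 → C_0 sends each edge [p,q] (with p < q) to q − p. For instance
  ∂[v_0,v_4] = [v_4] − [v_0].
The 6×15 boundary matrix has rank 5 and Smith normal form diag(1,1,1,1,1).

Boundary ∂_2: C_2 → C_1 sends each 2-simplex [p,q,r] to [q,r] − [p,r] + [p,q]. For instance
  ∂[v_0,v_4,v_5] = [v_4,v_5] − [v_0,v_5] + [v_0,v_4],
  ∂[v_0,v_2,v_3] = [v_2,v_3] − [v_0,v_3] + [v_0,v_2].
As a 15×10 matrix over Z this has rank 10, with invariant factors (1,1,1,1,1,1,1,1,1,2).

Reading off H_k = ker ∂_k / im ∂_{k+1}:

  H_0: rank C_0 − rank ∂_1 = 6 − 5 = 1, and the invariant factors of ∂_1 are all 1, so H_0 = Z.
  H_1: rank ker ∂_1 − rank ∂_2 = (15 − 5) − 10 = 0, and ∂_2 has invariant factor 2 > 1, so H_1 = Z_2.
  H_2: rank ker ∂_2 − rank ∂_3 = (10 − 10) − 0 = 0, and there is no ∂_3, so H_2 = 0.

Hence the Betti numbers are b_0 = 1, b_1 = 0, b_2 = 0.

b_0 = 1, b_1 = 0, b_2 = 0.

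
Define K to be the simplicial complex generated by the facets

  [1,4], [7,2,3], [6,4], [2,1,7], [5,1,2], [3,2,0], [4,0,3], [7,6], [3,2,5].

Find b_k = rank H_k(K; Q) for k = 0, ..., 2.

We work with the vertex ordering 0 < 1 < 2 < 3 < 4 < 5 < 6 < 7. The simplices of K, each written with vertices in increasing order, are:

  0-simplices (8): [0], [1], [2], [3], [4], [5], [6], [7]
  1-simplices (15): [0,2], [0,3], [0,4], [1,2], [1,4], [1,5], [1,7], [2,3], [2,5], [2,7], [3,4], [3,5], [3,7], [4,6], [6,7]
  2-simplices (6): [0,2,3], [0,3,4], [1,2,5], [1,2,7], [2,3,5], [2,3,7]

Hence C_0 ≅ Z^8, C_1 ≅ Z^15, C_2 ≅ Z^6.

∂_1: C_1 → C_0 sends each edge [p,q] (with p < q) to q − p. For instance
  ∂[1,4] = [4] − [1].
As a 8×15 matrix over Z this has rank 7, with invariant factors (1,1,1,1,1,1,1).

The boundary map ∂_2: C_2 → C_1 acts by ∂[p,q,r] = [q,r] − [p,r] + [p,q]. For instance
  ∂[2,3,7] = [3,7] − [2,7] + [2,3],
  ∂[0,3,4] = [3,4] − [0,4] + [0,3].
The 15×6 boundary matrix has rank 6 and Smith normal form diag(1,1,1,1,1,1).

From H_k ≅ ker(∂_k) / im(∂_{k+1}) we obtain:

  H_0: rank C_0 − rank ∂_1 = 8 − 7 = 1, and the invariant factors of ∂_1 are all 1, so H_0 = Z.
  H_1: rank ker ∂_1 − rank ∂_2 = (15 − 7) − 6 = 2, and the invariant factors of ∂_2 are all 1, so H_1 = Z^2.
  H_2: rank ker ∂_2 − rank ∂_3 = (6 − 6) − 0 = 0, and there is no ∂_3, so H_2 = 0.

As a check, the Euler characteristic is 8 − 15 + 6 = -1, which agrees with 1 − 2 + 0 = -1.

Hence the Betti numbers are b_0 = 1, b_1 = 2, b_2 = 0.

b_0 = 1, b_1 = 2, b_2 = 0.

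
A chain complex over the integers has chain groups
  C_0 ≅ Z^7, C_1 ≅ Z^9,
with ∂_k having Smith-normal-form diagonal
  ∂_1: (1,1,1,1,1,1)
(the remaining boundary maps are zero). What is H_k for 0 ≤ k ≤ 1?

H_0: b_0 = 7 − 0 − 6 = 1; torsion from ∂_1 factors > 1: none. So H_0 ≅ Z.
H_1: b_1 = 9 − 6 − 0 = 3; torsion from ∂_2 factors > 1: none. So H_1 ≅ Z^3.

H_0 ≅ Z,  H_1 ≅ Z^3.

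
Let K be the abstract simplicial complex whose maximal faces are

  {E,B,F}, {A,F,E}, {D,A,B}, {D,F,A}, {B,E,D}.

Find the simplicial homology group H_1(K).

H_1 = Z.

Order the vertices as A < B < D < E < F. Listing each simplex with vertices in this order, K has dimension 2 with simplices:

  0-simplices (5): A, B, D, E, F
  1-simplices (10): AB, AD, AE, AF, BD, BE, BF, DE, DF, EF
  2-simplices (5): ABD, ADF, AEF, BDE, BEF

Hence C_0 ≅ Z^5, C_1 ≅ Z^10, C_2 ≅ Z^5.

The boundary map ∂_1: C_1 → C_0 sends each edge [p,q] (with p < q) to q − p.
The 5×10 boundary matrix has rank 4 and Smith normal form diag(1,1,1,1).

∂_2: C_2 → C_1 acts by ∂[p,q,r] = [q,r] − [p,r] + [p,q]. For instance
  ∂BDE = DE − BE + BD,
  ∂BEF = EF − BF + BE.
The 10×5 boundary matrix has rank 5 and Smith normal form diag(1,1,1,1,1).

Computing H_k = (kernel of ∂_k) / (image of ∂_{k+1}):

  H_1: rank ker ∂_1 − rank ∂_2 = (10 − 4) − 5 = 1, and the invariant factors of ∂_2 are all 1, so H_1 ≅ Z.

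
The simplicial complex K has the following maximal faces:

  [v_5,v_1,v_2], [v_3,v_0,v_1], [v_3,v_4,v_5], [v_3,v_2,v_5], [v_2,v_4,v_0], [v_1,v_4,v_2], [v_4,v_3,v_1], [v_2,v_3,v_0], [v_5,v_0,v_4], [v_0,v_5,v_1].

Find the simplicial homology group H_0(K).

Fix the vertex order v_0 < v_1 < v_2 < v_3 < v_4 < v_5 and write every simplex with vertices in increasing order. Then dim K = 2 and the simplices of K are:

  0-simplices (6): [v_0], [v_1], [v_2], [v_3], [v_4], [v_5]
  1-simplices (15): (15 of them)
  2-simplices (10): [v_0,v_1,v_3], [v_0,v_1,v_5], [v_0,v_2,v_3], [v_0,v_2,v_4], [v_0,v_4,v_5], [v_1,v_2,v_4], [v_1,v_2,v_5], [v_1,v_3,v_4], [v_2,v_3,v_5], [v_3,v_4,v_5]

giving chain groups C_0 ≅ Z^6, C_1 ≅ Z^15, C_2 ≅ Z^10.

∂_1: C_1 → C_0 maps an edge to its endpoints' difference, ∂[p,q] = q − p. For instance
  ∂[v_0,v_2] = [v_2] − [v_0].
The 6×15 boundary matrix has rank 5 and Smith normal form diag(1,1,1,1,1).

The boundary map ∂_2: C_2 → C_1 acts by ∂[p,q,r] = [q,r] − [p,r] + [p,q]. For instance
  ∂[v_3,v_4,v_5] = [v_4,v_5] − [v_3,v_5] + [v_3,v_4],
  ∂[v_1,v_2,v_5] = [v_2,v_5] − [v_1,v_5] + [v_1,v_2].
As a 15×10 matrix over Z this has rank 10, with invariant factors (1,1,1,1,1,1,1,1,1,2).

Now H_k = ker ∂_k / im ∂_{k+1}, so:

  H_0: rank C_0 − rank ∂_1 = 6 − 5 = 1, and the invariant factors of ∂_1 are all 1, so H_0 ≅ Z.

H_0 = Z.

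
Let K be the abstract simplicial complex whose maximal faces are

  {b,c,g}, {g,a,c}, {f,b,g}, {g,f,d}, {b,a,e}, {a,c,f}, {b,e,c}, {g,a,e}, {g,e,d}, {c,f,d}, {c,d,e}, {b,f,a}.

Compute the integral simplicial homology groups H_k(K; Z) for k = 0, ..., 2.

H_0 = Z,  H_1 = Z/2,  H_2 = 0.

We work with the vertex ordering a < b < c < d < e < f < g. The simplices of K, each written with vertices in increasing order, are:

  0-simplices (7): a, b, c, d, e, f, g
  1-simplices (18): ab, ac, ae, af, ag, bc, be, bf, bg, cd, ce, cf, cg, de, df, dg, eg, fg
  2-simplices (12): abe, abf, acf, acg, aeg, bce, bcg, bfg, cde, cdf, deg, dfg

giving chain groups C_0 ≅ Z^7, C_1 ≅ Z^18, C_2 ≅ Z^12.

Boundary ∂_1: C_1 → C_0 is given by ∂[p,q] = [q] − [p].
This gives a 7×18 integer matrix of rank 6; reducing to Smith normal form yields diagonal entries (1,1,1,1,1,1).

∂_2: C_2 → C_1 sends each 2-simplex [p,q,r] to [q,r] − [p,r] + [p,q]. For instance
  ∂bfg = fg − bg + bf,
  ∂bce = ce − be + bc.
As a 18×12 matrix over Z this has rank 12, with invariant factors (1,1,1,1,1,1,1,1,1,1,1,2).

From H_k ≅ ker(∂_k) / im(∂_{k+1}) we obtain:

  H_0: rank C_0 − rank ∂_1 = 7 − 6 = 1, and the invariant factors of ∂_1 are all 1, so H_0 = Z.
  H_1: rank ker ∂_1 − rank ∂_2 = (18 − 6) − 12 = 0, and ∂_2 has invariant factor 2 > 1, so H_1 = Z/2.
  H_2: rank ker ∂_2 − rank ∂_3 = (12 − 12) − 0 = 0, and there is no ∂_3, so H_2 = 0.

(K is a triangulation of the real projective plane RP^2.)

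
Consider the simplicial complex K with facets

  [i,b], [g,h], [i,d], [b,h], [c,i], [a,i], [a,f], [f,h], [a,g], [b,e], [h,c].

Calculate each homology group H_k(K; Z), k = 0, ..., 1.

Take the total order a < b < c < d < e < f < g < h < i on the vertex set. Then K (dimension 1) consists of the simplices:

  0-simplices (9): a, b, c, d, e, f, g, h, i
  1-simplices (11): af, ag, ai, be, bh, bi, ch, ci, di, fh, gh

so the chain groups are C_0 ≅ Z^9, C_1 ≅ Z^11.

The boundary map ∂_1: C_1 → C_0 maps an edge to its endpoints' difference, ∂[p,q] = q − p. For instance
  ∂ci = i − c.
The 9×11 boundary matrix has rank 8 and Smith normal form diag(1,1,1,1,1,1,1,1).

Computing H_k = (kernel of ∂_k) / (image of ∂_{k+1}):

  H_0: rank C_0 − rank ∂_1 = 9 − 8 = 1, and the invariant factors of ∂_1 are all 1, so H_0 = Z.
  H_1: rank ker ∂_1 − rank ∂_2 = (11 − 8) − 0 = 3, and there is no ∂_2, so H_1 = Z^3.

H_0 ≅ Z,  H_1 ≅ Z^3.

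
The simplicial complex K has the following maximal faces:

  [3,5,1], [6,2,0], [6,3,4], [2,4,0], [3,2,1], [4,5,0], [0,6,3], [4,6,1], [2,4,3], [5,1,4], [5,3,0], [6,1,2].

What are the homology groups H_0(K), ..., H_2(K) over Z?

H_0 = Z,  H_1 = Z/2Z,  H_2 = 0.

Order the vertices as 0 < 1 < 2 < 3 < 4 < 5 < 6. Listing each simplex with vertices in this order, K has dimension 2 with simplices:

  0-simplices (7): [0], [1], [2], [3], [4], [5], [6]
  1-simplices (18): [0,2], [0,3], [0,4], [0,5], [0,6], [1,2], [1,3], [1,4], [1,5], [1,6], [2,3], [2,4], [2,6], [3,4], [3,5], [3,6], [4,5], [4,6]
  2-simplices (12): [0,2,4], [0,2,6], [0,3,5], [0,3,6], [0,4,5], [1,2,3], [1,2,6], [1,3,5], [1,4,5], [1,4,6], [2,3,4], [3,4,6]

so the chain groups are C_0 ≅ Z^7, C_1 ≅ Z^18, C_2 ≅ Z^12.

Boundary ∂_1: C_1 → C_0 sends each edge [p,q] (with p < q) to q − p.
The resulting 7×18 matrix has rank 6, and its Smith normal form has invariant factors (1,1,1,1,1,1).

Boundary ∂_2: C_2 → C_1 sends each 2-simplex [p,q,r] to [q,r] − [p,r] + [p,q]. For instance
  ∂[0,3,5] = [3,5] − [0,5] + [0,3],
  ∂[0,2,4] = [2,4] − [0,4] + [0,2].
The 18×12 boundary matrix has rank 12 and Smith normal form diag(1,1,1,1,1,1,1,1,1,1,1,2).

From H_k ≅ ker(∂_k) / im(∂_{k+1}) we obtain:

  H_0: rank C_0 − rank ∂_1 = 7 − 6 = 1, and the invariant factors of ∂_1 are all 1, so H_0 ≅ Z.
  H_1: rank ker ∂_1 − rank ∂_2 = (18 − 6) − 12 = 0, and ∂_2 has invariant factor 2 > 1, so H_1 ≅ Z/2Z.
  H_2: rank ker ∂_2 − rank ∂_3 = (12 − 12) − 0 = 0, and there is no ∂_3, so H_2 ≅ 0.

(K is a triangulation of the real projective plane RP^2.)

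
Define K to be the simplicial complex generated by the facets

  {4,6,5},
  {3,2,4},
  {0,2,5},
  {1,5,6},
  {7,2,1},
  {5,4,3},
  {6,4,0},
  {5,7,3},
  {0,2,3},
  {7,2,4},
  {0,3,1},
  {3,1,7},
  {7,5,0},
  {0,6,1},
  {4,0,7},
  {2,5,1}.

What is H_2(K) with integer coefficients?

K has 8 vertices, 24 edges, 16 triangles.
rank ∂_2 = 15, rank ∂_3 = 0 ⇒ b_2 = 16 − 15 − 0 = 1. So H_2 = Z.

H_2 = Z.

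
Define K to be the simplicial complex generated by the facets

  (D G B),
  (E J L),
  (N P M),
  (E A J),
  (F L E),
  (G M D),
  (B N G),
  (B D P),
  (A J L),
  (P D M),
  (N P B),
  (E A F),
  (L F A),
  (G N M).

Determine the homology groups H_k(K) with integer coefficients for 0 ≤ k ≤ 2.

H_0 ≅ Z^2,  H_1 = 0,  H_2 ≅ Z^2.

K has 11 vertices, 21 edges, 14 triangles.
rank ∂_0 = 0, rank ∂_1 = 9 ⇒ b_0 = 11 − 0 − 9 = 2; all invariant factors of ∂_1 are 1 so no torsion. So H_0 ≅ Z^2.
rank ∂_1 = 9, rank ∂_2 = 12 ⇒ b_1 = 21 − 9 − 12 = 0; all invariant factors of ∂_2 are 1 so no torsion. So H_1 ≅ 0.
rank ∂_2 = 12, rank ∂_3 = 0 ⇒ b_2 = 14 − 12 − 0 = 2. So H_2 ≅ Z^2.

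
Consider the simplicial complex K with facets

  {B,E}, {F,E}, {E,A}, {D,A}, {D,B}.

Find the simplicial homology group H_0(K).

Fix the vertex order A < B < D < E < F and write every simplex with vertices in increasing order. Then dim K = 1 and the simplices of K are:

  0-simplices (5): A, B, D, E, F
  1-simplices (5): AD, AE, BD, BE, EF

Hence C_0 ≅ Z^5, C_1 ≅ Z^5.

Boundary ∂_1: C_1 → C_0 maps an edge to its endpoints' difference, ∂[p,q] = q − p. For instance
  ∂BE = E − B.
As a 5×5 matrix over Z this has rank 4, with invariant factors (1,1,1,1).

Computing H_k = (kernel of ∂_k) / (image of ∂_{k+1}):

  H_0: rank C_0 − rank ∂_1 = 5 − 4 = 1, and the invariant factors of ∂_1 are all 1, so H_0 = Z.

H_0 = Z.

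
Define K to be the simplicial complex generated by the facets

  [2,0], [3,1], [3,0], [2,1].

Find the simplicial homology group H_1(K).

Order the vertices as 0 < 1 < 2 < 3. Listing each simplex with vertices in this order, K has dimension 1 with simplices:

  0-simplices (4): [0], [1], [2], [3]
  1-simplices (4): [0,2], [0,3], [1,2], [1,3]

giving chain groups C_0 ≅ Z^4, C_1 ≅ Z^4.

The boundary map ∂_1: C_1 → C_0 maps an edge to its endpoints' difference, ∂[p,q] = q − p. For instance
  ∂[1,2] = [2] − [1].
The 4×4 boundary matrix has rank 3 and Smith normal form diag(1,1,1).

Reading off H_k = ker ∂_k / im ∂_{k+1}:

  H_1: rank ker ∂_1 − rank ∂_2 = (4 − 3) − 0 = 1, and there is no ∂_2, so H_1 ≅ Z.

H_1 ≅ Z.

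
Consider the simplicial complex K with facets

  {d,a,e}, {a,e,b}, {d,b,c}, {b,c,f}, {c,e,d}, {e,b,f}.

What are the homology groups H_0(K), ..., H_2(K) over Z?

H_0 ≅ Z,  H_1 ≅ Z,  H_2 = 0.

Take the total order a < b < c < d < e < f on the vertex set. Then K (dimension 2) consists of the simplices:

  0-simplices (6): a, b, c, d, e, f
  1-simplices (12): ab, ad, ae, bc, bd, be, bf, cd, ce, cf, de, ef
  2-simplices (6): abe, ade, bcd, bcf, bef, cde

giving chain groups C_0 ≅ Z^6, C_1 ≅ Z^12, C_2 ≅ Z^6.

∂_1: C_1 → C_0 sends each edge [p,q] (with p < q) to q − p. For instance
  ∂ce = e − c.
The resulting 6×12 matrix has rank 5, and its Smith normal form has invariant factors (1,1,1,1,1).

The boundary map ∂_2: C_2 → C_1 acts by ∂[p,q,r] = [q,r] − [p,r] + [p,q]. For instance
  ∂bcd = cd − bd + bc,
  ∂ade = de − ae + ad.
This gives a 12×6 integer matrix of rank 6; reducing to Smith normal form yields diagonal entries (1,1,1,1,1,1).

From H_k ≅ ker(∂_k) / im(∂_{k+1}) we obtain:

  H_0: rank C_0 − rank ∂_1 = 6 − 5 = 1, and the invariant factors of ∂_1 are all 1, so H_0 ≅ Z.
  H_1: rank ker ∂_1 − rank ∂_2 = (12 − 5) − 6 = 1, and the invariant factors of ∂_2 are all 1, so H_1 ≅ Z.
  H_2: rank ker ∂_2 − rank ∂_3 = (6 − 6) − 0 = 0, and there is no ∂_3, so H_2 ≅ 0.

(K is a triangulation of the cylinder S^1 x I.)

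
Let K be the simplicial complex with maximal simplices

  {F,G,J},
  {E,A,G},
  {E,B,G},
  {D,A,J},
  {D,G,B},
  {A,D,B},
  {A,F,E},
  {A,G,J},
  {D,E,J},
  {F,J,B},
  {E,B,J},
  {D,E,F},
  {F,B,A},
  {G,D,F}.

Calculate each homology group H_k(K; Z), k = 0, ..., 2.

Fix the vertex order A < B < D < E < F < G < J and write every simplex with vertices in increasing order. Then dim K = 2 and the simplices of K are:

  0-simplices (7): A, B, D, E, F, G, J
  1-simplices (21): AB, AD, AE, AF, AG, AJ, BD, BE, BF, BG, BJ, DE, DF, DG, DJ, EF, EG, EJ, FG, FJ, GJ
  2-simplices (14): ABD, ABF, ADJ, AEF, AEG, AGJ, BDG, BEG, BEJ, BFJ, DEF, DEJ, DFG, FGJ

so the chain groups are C_0 ≅ Z^7, C_1 ≅ Z^21, C_2 ≅ Z^14.

The boundary map ∂_1: C_1 → C_0 maps an edge to its endpoints' difference, ∂[p,q] = q − p. For instance
  ∂BF = F − B.
As a 7×21 matrix over Z this has rank 6, with invariant factors (1,1,1,1,1,1).

∂_2: C_2 → C_1 acts by ∂[p,q,r] = [q,r] − [p,r] + [p,q]. For instance
  ∂DEJ = EJ − DJ + DE,
  ∂ABD = BD − AD + AB.
This gives a 21×14 integer matrix of rank 13; reducing to Smith normal form yields diagonal entries (1,1,1,1,1,1,1,1,1,1,1,1,1).

Computing H_k = (kernel of ∂_k) / (image of ∂_{k+1}):

  H_0: rank C_0 − rank ∂_1 = 7 − 6 = 1, and the invariant factors of ∂_1 are all 1, so H_0 ≅ Z.
  H_1: rank ker ∂_1 − rank ∂_2 = (21 − 6) − 13 = 2, and the invariant factors of ∂_2 are all 1, so H_1 ≅ Z^2.
  H_2: rank ker ∂_2 − rank ∂_3 = (14 − 13) − 0 = 1, and there is no ∂_3, so H_2 ≅ Z.

H_0 ≅ Z,  H_1 ≅ Z^2,  H_2 ≅ Z.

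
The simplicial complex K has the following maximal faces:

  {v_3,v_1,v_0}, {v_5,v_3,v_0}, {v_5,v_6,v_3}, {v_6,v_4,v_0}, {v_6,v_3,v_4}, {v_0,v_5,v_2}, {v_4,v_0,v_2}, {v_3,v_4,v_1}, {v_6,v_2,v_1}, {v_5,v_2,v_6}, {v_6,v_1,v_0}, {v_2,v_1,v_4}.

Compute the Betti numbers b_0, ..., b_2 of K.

b_0 = 1, b_1 = 0, b_2 = 0.

We work with the vertex ordering v_0 < v_1 < v_2 < v_3 < v_4 < v_5 < v_6. The simplices of K, each written with vertices in increasing order, are:

  0-simplices (7): [v_0], [v_1], [v_2], [v_3], [v_4], [v_5], [v_6]
  1-simplices (18): (18 of them)
  2-simplices (12): (12 of them)

Hence C_0 ≅ Z^7, C_1 ≅ Z^18, C_2 ≅ Z^12.

The boundary map ∂_1: C_1 → C_0 is given by ∂[p,q] = [q] − [p].
The 7×18 boundary matrix has rank 6 and Smith normal form diag(1,1,1,1,1,1).

The boundary map ∂_2: C_2 → C_1 maps a triangle to the signed sum of its edges. For instance
  ∂[v_0,v_2,v_5] = [v_2,v_5] − [v_0,v_5] + [v_0,v_2],
  ∂[v_3,v_4,v_6] = [v_4,v_6] − [v_3,v_6] + [v_3,v_4].
As a 18×12 matrix over Z this has rank 12, with invariant factors (1,1,1,1,1,1,1,1,1,1,1,2).

Reading off H_k = ker ∂_k / im ∂_{k+1}:

  H_0: rank C_0 − rank ∂_1 = 7 − 6 = 1, and the invariant factors of ∂_1 are all 1, so H_0 ≅ Z.
  H_1: rank ker ∂_1 − rank ∂_2 = (18 − 6) − 12 = 0, and ∂_2 has invariant factor 2 > 1, so H_1 ≅ Z/2.
  H_2: rank ker ∂_2 − rank ∂_3 = (12 − 12) − 0 = 0, and there is no ∂_3, so H_2 ≅ 0.

As a check, the Euler characteristic is 7 − 18 + 12 = 1, which agrees with 1 − 0 + 0 = 1.

Hence the Betti numbers are b_0 = 1, b_1 = 0, b_2 = 0.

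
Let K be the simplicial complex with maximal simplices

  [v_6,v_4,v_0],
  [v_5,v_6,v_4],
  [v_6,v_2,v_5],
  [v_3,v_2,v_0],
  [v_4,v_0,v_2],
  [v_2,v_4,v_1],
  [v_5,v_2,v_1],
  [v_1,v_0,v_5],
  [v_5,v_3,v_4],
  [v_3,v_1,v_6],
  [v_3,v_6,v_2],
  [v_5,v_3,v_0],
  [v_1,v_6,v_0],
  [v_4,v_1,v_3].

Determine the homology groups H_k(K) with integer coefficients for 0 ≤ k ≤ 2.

K has 7 vertices, 21 edges, 14 triangles.
rank ∂_0 = 0, rank ∂_1 = 6 ⇒ b_0 = 7 − 0 − 6 = 1; all invariant factors of ∂_1 are 1 so no torsion. So H_0 ≅ Z.
rank ∂_1 = 6, rank ∂_2 = 13 ⇒ b_1 = 21 − 6 − 13 = 2; all invariant factors of ∂_2 are 1 so no torsion. So H_1 ≅ Z^2.
rank ∂_2 = 13, rank ∂_3 = 0 ⇒ b_2 = 14 − 13 − 0 = 1. So H_2 ≅ Z.

H_0 ≅ Z,  H_1 ≅ Z^2,  H_2 ≅ Z.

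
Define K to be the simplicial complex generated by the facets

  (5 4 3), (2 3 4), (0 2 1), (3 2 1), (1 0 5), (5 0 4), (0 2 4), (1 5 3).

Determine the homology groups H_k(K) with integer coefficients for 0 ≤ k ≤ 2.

H_0 ≅ Z,  H_1 = 0,  H_2 ≅ Z.

We work with the vertex ordering 0 < 1 < 2 < 3 < 4 < 5. The simplices of K, each written with vertices in increasing order, are:

  0-simplices (6): [0], [1], [2], [3], [4], [5]
  1-simplices (12): [0,1], [0,2], [0,4], [0,5], [1,2], [1,3], [1,5], [2,3], [2,4], [3,4], [3,5], [4,5]
  2-simplices (8): [0,1,2], [0,1,5], [0,2,4], [0,4,5], [1,2,3], [1,3,5], [2,3,4], [3,4,5]

so the chain groups are C_0 ≅ Z^6, C_1 ≅ Z^12, C_2 ≅ Z^8.

Boundary ∂_1: C_1 → C_0 sends each edge [p,q] (with p < q) to q − p. For instance
  ∂[4,5] = [5] − [4].
The 6×12 boundary matrix has rank 5 and Smith normal form diag(1,1,1,1,1).

Boundary ∂_2: C_2 → C_1 sends each 2-simplex [p,q,r] to [q,r] − [p,r] + [p,q]. For instance
  ∂[0,1,5] = [1,5] − [0,5] + [0,1],
  ∂[1,2,3] = [2,3] − [1,3] + [1,2].
The 12×8 boundary matrix has rank 7 and Smith normal form diag(1,1,1,1,1,1,1).

From H_k ≅ ker(∂_k) / im(∂_{k+1}) we obtain:

  H_0: rank C_0 − rank ∂_1 = 6 − 5 = 1, and the invariant factors of ∂_1 are all 1, so H_0 = Z.
  H_1: rank ker ∂_1 − rank ∂_2 = (12 − 5) − 7 = 0, and the invariant factors of ∂_2 are all 1, so H_1 = 0.
  H_2: rank ker ∂_2 − rank ∂_3 = (8 − 7) − 0 = 1, and there is no ∂_3, so H_2 = Z.

As a check, the Euler characteristic is 6 − 12 + 8 = 2, which agrees with 1 − 0 + 1 = 2.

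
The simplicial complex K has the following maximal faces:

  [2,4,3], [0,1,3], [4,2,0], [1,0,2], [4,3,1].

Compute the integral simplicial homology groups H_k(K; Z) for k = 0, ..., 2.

Take the total order 0 < 1 < 2 < 3 < 4 on the vertex set. Then K (dimension 2) consists of the simplices:

  0-simplices (5): [0], [1], [2], [3], [4]
  1-simplices (10): [0,1], [0,2], [0,3], [0,4], [1,2], [1,3], [1,4], [2,3], [2,4], [3,4]
  2-simplices (5): [0,1,2], [0,1,3], [0,2,4], [1,3,4], [2,3,4]

Hence C_0 ≅ Z^5, C_1 ≅ Z^10, C_2 ≅ Z^5.

The boundary map ∂_1: C_1 → C_0 maps an edge to its endpoints' difference, ∂[p,q] = q − p. For instance
  ∂[1,2] = [2] − [1].
The resulting 5×10 matrix has rank 4, and its Smith normal form has invariant factors (1,1,1,1).

∂_2: C_2 → C_1 sends each 2-simplex [p,q,r] to [q,r] − [p,r] + [p,q]. For instance
  ∂[0,1,2] = [1,2] − [0,2] + [0,1],
  ∂[1,3,4] = [3,4] − [1,4] + [1,3].
As a 10×5 matrix over Z this has rank 5, with invariant factors (1,1,1,1,1).

From H_k ≅ ker(∂_k) / im(∂_{k+1}) we obtain:

  H_0: rank C_0 − rank ∂_1 = 5 − 4 = 1, and the invariant factors of ∂_1 are all 1, so H_0 ≅ Z.
  H_1: rank ker ∂_1 − rank ∂_2 = (10 − 4) − 5 = 1, and the invariant factors of ∂_2 are all 1, so H_1 ≅ Z.
  H_2: rank ker ∂_2 − rank ∂_3 = (5 − 5) − 0 = 0, and there is no ∂_3, so H_2 ≅ 0.

As a check, the Euler characteristic is 5 − 10 + 5 = 0, which agrees with 1 − 1 + 0 = 0.
(K is a triangulation of the Möbius band.)

H_0 = Z,  H_1 = Z,  H_2 = 0.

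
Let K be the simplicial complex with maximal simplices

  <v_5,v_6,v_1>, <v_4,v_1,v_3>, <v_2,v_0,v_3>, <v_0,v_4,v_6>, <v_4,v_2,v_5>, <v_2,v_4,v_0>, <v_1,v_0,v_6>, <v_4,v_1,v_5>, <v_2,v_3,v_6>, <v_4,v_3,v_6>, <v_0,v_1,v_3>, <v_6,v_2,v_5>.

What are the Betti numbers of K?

K has 7 vertices, 18 edges, 12 triangles.
rank ∂_0 = 0, rank ∂_1 = 6 ⇒ b_0 = 7 − 0 − 6 = 1; all invariant factors of ∂_1 are 1 so no torsion. So H_0 = Z.
rank ∂_1 = 6, rank ∂_2 = 12 ⇒ b_1 = 18 − 6 − 12 = 0; ∂_2 has invariant factor(s) [2] giving torsion. So H_1 = Z/2.
rank ∂_2 = 12, rank ∂_3 = 0 ⇒ b_2 = 12 − 12 − 0 = 0. So H_2 = 0.

b_0 = 1, b_1 = 0, b_2 = 0.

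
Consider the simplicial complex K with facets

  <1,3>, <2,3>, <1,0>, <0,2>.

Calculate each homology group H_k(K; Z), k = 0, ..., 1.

Fix the vertex order 0 < 1 < 2 < 3 and write every simplex with vertices in increasing order. Then dim K = 1 and the simplices of K are:

  0-simplices (4): [0], [1], [2], [3]
  1-simplices (4): [0,1], [0,2], [1,3], [2,3]

so the chain groups are C_0 ≅ Z^4, C_1 ≅ Z^4.

∂_1: C_1 → C_0 sends each edge [p,q] (with p < q) to q − p. For instance
  ∂[0,2] = [2] − [0].
As a 4×4 matrix over Z this has rank 3, with invariant factors (1,1,1).

Reading off H_k = ker ∂_k / im ∂_{k+1}:

  H_0: rank C_0 − rank ∂_1 = 4 − 3 = 1, and the invariant factors of ∂_1 are all 1, so H_0 ≅ Z.
  H_1: rank ker ∂_1 − rank ∂_2 = (4 − 3) − 0 = 1, and there is no ∂_2, so H_1 ≅ Z.

H_0 = Z,  H_1 = Z.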